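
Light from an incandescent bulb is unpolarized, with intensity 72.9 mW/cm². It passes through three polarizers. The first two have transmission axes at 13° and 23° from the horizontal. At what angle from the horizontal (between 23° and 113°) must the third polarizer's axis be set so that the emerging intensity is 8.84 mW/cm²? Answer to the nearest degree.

θ ≈ 83°

Unpolarized light through the first polarizer → I₁ = ½ I₀, now polarized at 13°.
I₂ = I₁ cos²(23° − 13°) = 0.5 I₀ · cos²(10°) = 0.4849 I₀.
Target fraction: 8.84 / 72.9 mW/cm² = 0.1213 of I₀.
Need I₃/I₀ = 0.1213, so cos²(θ − 23°) = 0.1213 / 0.4849 = 0.2501.
θ − 23° = arccos(√0.2501) = 60.0°, giving θ ≈ 23 + 60.0 = 83.0°.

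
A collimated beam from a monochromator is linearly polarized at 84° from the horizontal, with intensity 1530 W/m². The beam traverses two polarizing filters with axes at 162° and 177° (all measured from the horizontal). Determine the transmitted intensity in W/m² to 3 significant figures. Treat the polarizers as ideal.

I₁ = 1530 W/m² · cos²(78°) = 66.14 W/m².
I₂ = I₁ · cos²(15°) = 66.14 · 0.933 = 61.71 W/m².

I ≈ 61.7 W/m²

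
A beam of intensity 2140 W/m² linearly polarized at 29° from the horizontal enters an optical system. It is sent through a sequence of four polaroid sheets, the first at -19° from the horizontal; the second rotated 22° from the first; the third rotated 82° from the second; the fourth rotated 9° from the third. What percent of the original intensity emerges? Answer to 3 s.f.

≈ 0.727%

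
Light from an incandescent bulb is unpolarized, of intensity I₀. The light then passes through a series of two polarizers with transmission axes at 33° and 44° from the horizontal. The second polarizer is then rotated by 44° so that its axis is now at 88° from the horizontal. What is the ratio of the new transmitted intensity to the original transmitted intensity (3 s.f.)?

Before rotation:
Unpolarized light through the first polarizer → I₁ = ½ I₀, now polarized at 33°.
I₂ = I₁ cos²(44° − 33°) = 0.5 I₀ · cos²(11°) = 0.4818 I₀.
After rotation:
Unpolarized light through the first polarizer → I₁ = ½ I₀, now polarized at 33°.
I₂ = I₁ cos²(88° − 33°) = 0.5 I₀ · cos²(55°) = 0.1645 I₀.
Ratio = 0.1645 / 0.4818 = 0.3414.

I_new/I_old ≈ 0.341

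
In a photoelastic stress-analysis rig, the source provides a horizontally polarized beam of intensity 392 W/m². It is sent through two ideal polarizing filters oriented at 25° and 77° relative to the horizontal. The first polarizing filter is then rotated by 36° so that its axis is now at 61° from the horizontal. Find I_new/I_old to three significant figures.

I_new/I_old ≈ 0.698

Before rotation:
I₁ = I₀ cos²(25° − 0°) = I₀ cos²(25°) = 0.8214 I₀.
I₂ = I₁ cos²(77° − 25°) = 0.8214 I₀ · cos²(52°) = 0.3113 I₀.
After rotation:
I₁ = I₀ cos²(61° − 0°) = I₀ cos²(61°) = 0.235 I₀.
I₂ = I₁ cos²(77° − 61°) = 0.235 I₀ · cos²(16°) = 0.2172 I₀.
Ratio = 0.2172 / 0.3113 = 0.6976.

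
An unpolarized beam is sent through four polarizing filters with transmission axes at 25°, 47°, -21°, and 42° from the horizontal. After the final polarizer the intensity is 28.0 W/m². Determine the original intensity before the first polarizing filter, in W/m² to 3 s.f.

Unpolarized light through the first polarizer → I₁ = ½ I₀, now polarized at 25°.
I₂ = I₁ cos²(47° − 25°) = 0.5 I₀ · cos²(22°) = 0.4298 I₀.
I₃ = I₂ cos²(-21° − 47°) = 0.4298 I₀ · cos²(68°) = 0.06032 I₀.
I₄ = I₃ cos²(42° + 21°) = 0.06032 I₀ · cos²(63°) = 0.01243 I₀.
So 28.0 W/m² = 0.01243 I₀, giving I₀ = 28.0/0.01243 = 2252 W/m².

I₀ ≈ 2250 W/m²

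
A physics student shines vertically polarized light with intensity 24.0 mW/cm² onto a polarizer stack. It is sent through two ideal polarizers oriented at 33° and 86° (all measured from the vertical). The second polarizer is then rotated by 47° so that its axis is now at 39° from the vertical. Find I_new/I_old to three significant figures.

Before rotation:
I₁ = I₀ cos²(33° − 0°) = I₀ cos²(33°) = 0.7034 I₀.
I₂ = I₁ cos²(86° − 33°) = 0.7034 I₀ · cos²(53°) = 0.2547 I₀.
After rotation:
I₁ = I₀ cos²(33° − 0°) = I₀ cos²(33°) = 0.7034 I₀.
I₂ = I₁ cos²(39° − 33°) = 0.7034 I₀ · cos²(6°) = 0.6957 I₀.
Ratio = 0.6957 / 0.2547 = 2.731.

I_new/I_old ≈ 2.73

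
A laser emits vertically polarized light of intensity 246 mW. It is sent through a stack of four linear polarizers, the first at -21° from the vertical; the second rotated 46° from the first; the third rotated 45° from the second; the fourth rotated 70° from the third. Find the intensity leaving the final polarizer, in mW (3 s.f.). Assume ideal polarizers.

I ≈ 6.05 mW

I₁ = 246 mW · cos²(21°) = 214.4 mW.
I₂ = I₁ · cos²(46°) = 214.4 · 0.4826 = 103.5 mW.
I₃ = I₂ · cos²(45°) = 103.5 · 0.5 = 51.73 mW.
I₄ = I₃ · cos²(70°) = 51.73 · 0.117 = 6.051 mW.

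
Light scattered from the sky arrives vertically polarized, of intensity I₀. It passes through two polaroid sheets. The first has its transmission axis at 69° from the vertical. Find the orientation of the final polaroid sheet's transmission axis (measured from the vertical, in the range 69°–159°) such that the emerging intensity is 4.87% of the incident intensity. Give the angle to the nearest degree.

θ ≈ 121°

I₁ = I₀ cos²(69° − 0°) = I₀ cos²(69°) = 0.1284 I₀.
Need I₂/I₀ = 0.0487, so cos²(θ − 69°) = 0.0487 / 0.1284 = 0.3792.
θ − 69° = arccos(√0.3792) = 52.0°, giving θ ≈ 69 + 52.0 = 121.0°.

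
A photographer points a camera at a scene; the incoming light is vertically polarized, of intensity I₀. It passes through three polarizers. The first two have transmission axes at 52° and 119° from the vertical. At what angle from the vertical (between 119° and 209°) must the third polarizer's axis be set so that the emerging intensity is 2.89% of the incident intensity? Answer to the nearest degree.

θ ≈ 164°

By Malus's law, I₁ = I₀ cos²(52° − 0°) = I₀ cos²(52°) = 0.379 I₀.
I₂ = I₁ cos²(119° − 52°) = 0.379 I₀ · cos²(67°) = 0.05787 I₀.
Need I₃/I₀ = 0.0289, so cos²(θ − 119°) = 0.0289 / 0.05787 = 0.4994.
θ − 119° = arccos(√0.4994) = 45.0°, giving θ ≈ 119 + 45.0 = 164.0°.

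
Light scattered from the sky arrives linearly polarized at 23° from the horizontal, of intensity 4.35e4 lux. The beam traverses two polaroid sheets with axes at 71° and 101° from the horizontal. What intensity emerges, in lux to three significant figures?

I ≈ 1.46e4 lux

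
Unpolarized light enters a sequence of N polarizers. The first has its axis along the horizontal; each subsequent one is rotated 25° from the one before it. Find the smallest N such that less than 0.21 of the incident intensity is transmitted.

N = 6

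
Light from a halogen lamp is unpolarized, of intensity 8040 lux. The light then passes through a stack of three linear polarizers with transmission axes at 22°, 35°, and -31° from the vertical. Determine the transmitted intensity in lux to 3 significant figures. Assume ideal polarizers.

I ≈ 631 lux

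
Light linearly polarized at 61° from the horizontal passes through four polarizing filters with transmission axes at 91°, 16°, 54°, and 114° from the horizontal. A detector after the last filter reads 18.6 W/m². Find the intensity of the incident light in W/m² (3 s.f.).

I₀ ≈ 2380 W/m²

By Malus's law, I₁ = I₀ cos²(91° − 61°) = I₀ cos²(30°) = 0.75 I₀.
I₂ = I₁ cos²(16° − 91°) = 0.75 I₀ · cos²(75°) = 0.05024 I₀.
I₃ = I₂ cos²(54° − 16°) = 0.05024 I₀ · cos²(38°) = 0.0312 I₀.
I₄ = I₃ cos²(114° − 54°) = 0.0312 I₀ · cos²(60°) = 0.007799 I₀.
So 18.6 W/m² = 0.007799 I₀, giving I₀ = 18.6/0.007799 = 2385 W/m².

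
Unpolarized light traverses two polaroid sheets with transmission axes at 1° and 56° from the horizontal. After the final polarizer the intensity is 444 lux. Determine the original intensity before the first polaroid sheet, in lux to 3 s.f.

Unpolarized light through the first polarizer → I₁ = ½ I₀, now polarized at 1°.
I₂ = I₁ cos²(56° − 1°) = 0.5 I₀ · cos²(55°) = 0.1645 I₀.
So 444 lux = 0.1645 I₀, giving I₀ = 444/0.1645 = 2699 lux.

I₀ ≈ 2700 lux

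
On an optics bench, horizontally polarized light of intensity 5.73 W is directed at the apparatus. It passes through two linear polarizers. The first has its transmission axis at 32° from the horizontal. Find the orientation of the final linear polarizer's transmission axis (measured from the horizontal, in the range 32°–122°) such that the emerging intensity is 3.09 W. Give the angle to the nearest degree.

θ ≈ 62°

By Malus's law, I₁ = I₀ cos²(32° − 0°) = I₀ cos²(32°) = 0.7192 I₀.
Target fraction: 3.09 / 5.73 W = 0.5393 of I₀.
Need I₂/I₀ = 0.5393, so cos²(θ − 32°) = 0.5393 / 0.7192 = 0.7498.
θ − 32° = arccos(√0.7498) = 30.0°, giving θ ≈ 32 + 30.0 = 62.0°.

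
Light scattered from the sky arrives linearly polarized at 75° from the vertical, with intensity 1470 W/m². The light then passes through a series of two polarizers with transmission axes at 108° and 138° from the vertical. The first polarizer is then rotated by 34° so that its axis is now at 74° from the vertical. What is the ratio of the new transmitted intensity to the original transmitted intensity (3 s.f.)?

Before rotation:
By Malus's law, I₁ = I₀ cos²(108° − 75°) = I₀ cos²(33°) = 0.7034 I₀.
I₂ = I₁ cos²(138° − 108°) = 0.7034 I₀ · cos²(30°) = 0.5275 I₀.
After rotation:
I₁ = I₀ cos²(74° − 75°) = I₀ cos²(1°) = 0.9997 I₀.
I₂ = I₁ cos²(138° − 74°) = 0.9997 I₀ · cos²(64°) = 0.1921 I₀.
Ratio = 0.1921 / 0.5275 = 0.3642.

I_new/I_old ≈ 0.364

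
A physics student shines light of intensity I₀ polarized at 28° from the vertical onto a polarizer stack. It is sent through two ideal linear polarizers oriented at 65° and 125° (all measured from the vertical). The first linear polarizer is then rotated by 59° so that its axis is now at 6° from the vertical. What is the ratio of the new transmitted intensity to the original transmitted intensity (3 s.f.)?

Before rotation:
I₁ = I₀ cos²(65° − 28°) = I₀ cos²(37°) = 0.6378 I₀.
I₂ = I₁ cos²(125° − 65°) = 0.6378 I₀ · cos²(60°) = 0.1595 I₀.
After rotation:
I₁ = I₀ cos²(6° − 28°) = I₀ cos²(22°) = 0.8597 I₀.
Angle between axes 1 and 2: 61°. I₂ = 0.8597 I₀ · cos²(61°) = 0.2021 I₀.
Ratio = 0.2021 / 0.1595 = 1.267.

I_new/I_old ≈ 1.27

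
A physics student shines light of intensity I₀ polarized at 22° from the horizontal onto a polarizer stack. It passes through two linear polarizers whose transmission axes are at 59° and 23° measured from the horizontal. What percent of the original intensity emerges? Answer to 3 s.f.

≈ 41.7%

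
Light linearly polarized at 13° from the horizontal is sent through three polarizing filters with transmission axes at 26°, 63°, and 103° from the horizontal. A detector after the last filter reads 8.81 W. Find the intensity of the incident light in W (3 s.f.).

By Malus's law, I₁ = I₀ cos²(26° − 13°) = I₀ cos²(13°) = 0.9494 I₀.
I₂ = I₁ cos²(63° − 26°) = 0.9494 I₀ · cos²(37°) = 0.6055 I₀.
I₃ = I₂ cos²(103° − 63°) = 0.6055 I₀ · cos²(40°) = 0.3553 I₀.
So 8.81 W = 0.3553 I₀, giving I₀ = 8.81/0.3553 = 24.79 W.

I₀ ≈ 24.8 W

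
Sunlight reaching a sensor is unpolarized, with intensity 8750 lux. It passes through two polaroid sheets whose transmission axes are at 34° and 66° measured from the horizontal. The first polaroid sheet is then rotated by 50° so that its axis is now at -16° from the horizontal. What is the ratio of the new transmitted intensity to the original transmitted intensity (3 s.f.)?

Before rotation:
Unpolarized light through the first polarizer → I₁ = ½ I₀, now polarized at 34°.
I₂ = I₁ cos²(66° − 34°) = 0.5 I₀ · cos²(32°) = 0.3596 I₀.
After rotation:
Unpolarized light through the first polarizer → I₁ = ½ I₀, now polarized at -16°.
I₂ = I₁ cos²(66° + 16°) = 0.5 I₀ · cos²(82°) = 0.009685 I₀.
Ratio = 0.009685 / 0.3596 = 0.02693.

I_new/I_old ≈ 0.0269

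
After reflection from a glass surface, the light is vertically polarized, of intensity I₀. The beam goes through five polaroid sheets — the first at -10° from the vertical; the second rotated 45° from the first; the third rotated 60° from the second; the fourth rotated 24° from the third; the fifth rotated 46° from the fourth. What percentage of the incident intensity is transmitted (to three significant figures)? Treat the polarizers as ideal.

I₁ = I₀ cos²(-10° − 0°) = I₀ cos²(10°) = 0.9698 I₀.
I₂ = I₁ cos²(45°) = 0.9698 · 0.5 I₀ = 0.4849 I₀.
I₃ = I₂ cos²(60°) = 0.4849 · 0.25 I₀ = 0.1212 I₀.
I₄ = I₃ cos²(24°) = 0.1212 · 0.8346 I₀ = 0.1012 I₀.
I₅ = I₄ cos²(46°) = 0.1012 · 0.4826 I₀ = 0.04882 I₀.
That is 4.882% of the incident intensity.

≈ 4.88%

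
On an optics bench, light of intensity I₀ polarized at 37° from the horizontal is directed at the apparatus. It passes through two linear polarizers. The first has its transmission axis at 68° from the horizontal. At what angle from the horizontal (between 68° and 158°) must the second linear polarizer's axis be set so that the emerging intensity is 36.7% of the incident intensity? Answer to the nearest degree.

By Malus's law, I₁ = I₀ cos²(68° − 37°) = I₀ cos²(31°) = 0.7347 I₀.
Need I₂/I₀ = 0.367, so cos²(θ − 68°) = 0.367 / 0.7347 = 0.4995.
θ − 68° = arccos(√0.4995) = 45.0°, giving θ ≈ 68 + 45.0 = 113.0°.

θ ≈ 113°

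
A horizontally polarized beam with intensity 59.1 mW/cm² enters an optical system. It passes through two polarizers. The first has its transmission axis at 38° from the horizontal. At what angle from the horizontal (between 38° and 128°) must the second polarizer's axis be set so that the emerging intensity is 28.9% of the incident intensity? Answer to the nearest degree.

By Malus's law, I₁ = I₀ cos²(38° − 0°) = I₀ cos²(38°) = 0.621 I₀.
Need I₂/I₀ = 0.289, so cos²(θ − 38°) = 0.289 / 0.621 = 0.4654.
θ − 38° = arccos(√0.4654) = 47.0°, giving θ ≈ 38 + 47.0 = 85.0°.

θ ≈ 85°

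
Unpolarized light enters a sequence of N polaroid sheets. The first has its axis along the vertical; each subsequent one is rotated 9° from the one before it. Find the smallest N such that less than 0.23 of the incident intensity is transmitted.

N = 33

First polarizer halves the unpolarized light: factor 1/2.
Each further stage multiplies by cos²(9°) = 0.9755.
After N polarizers: T = 0.5·0.9755^(N−1). Require T < 0.23 ⇒ N−1 > ln(0.23/0.5)/ln(0.9755) = 31.34, so N−1 ≥ 32 and N = 33.
Check: N=33 gives T = 0.2263 < 0.23; N=32 gives T = 0.232.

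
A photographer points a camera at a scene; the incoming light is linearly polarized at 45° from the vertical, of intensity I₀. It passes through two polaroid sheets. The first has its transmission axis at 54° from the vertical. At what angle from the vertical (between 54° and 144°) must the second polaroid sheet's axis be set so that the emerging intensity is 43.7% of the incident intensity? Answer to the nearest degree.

θ ≈ 102°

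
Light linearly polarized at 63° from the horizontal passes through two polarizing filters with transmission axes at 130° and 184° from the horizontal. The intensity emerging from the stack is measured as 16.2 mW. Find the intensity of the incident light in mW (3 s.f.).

I₁ = I₀ cos²(130° − 63°) = I₀ cos²(67°) = 0.1527 I₀.
I₂ = I₁ cos²(184° − 130°) = 0.1527 I₀ · cos²(54°) = 0.05275 I₀.
So 16.2 mW = 0.05275 I₀, giving I₀ = 16.2/0.05275 = 307.1 mW.

I₀ ≈ 307 mW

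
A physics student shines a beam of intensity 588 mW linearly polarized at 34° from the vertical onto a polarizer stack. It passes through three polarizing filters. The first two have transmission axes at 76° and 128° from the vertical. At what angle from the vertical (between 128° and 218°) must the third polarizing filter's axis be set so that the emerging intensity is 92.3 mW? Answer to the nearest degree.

θ ≈ 158°

By Malus's law, I₁ = I₀ cos²(76° − 34°) = I₀ cos²(42°) = 0.5523 I₀.
I₂ = I₁ cos²(128° − 76°) = 0.5523 I₀ · cos²(52°) = 0.2093 I₀.
Target fraction: 92.3 / 588 mW = 0.157 of I₀.
Need I₃/I₀ = 0.157, so cos²(θ − 128°) = 0.157 / 0.2093 = 0.7499.
θ − 128° = arccos(√0.7499) = 30.0°, giving θ ≈ 128 + 30.0 = 158.0°.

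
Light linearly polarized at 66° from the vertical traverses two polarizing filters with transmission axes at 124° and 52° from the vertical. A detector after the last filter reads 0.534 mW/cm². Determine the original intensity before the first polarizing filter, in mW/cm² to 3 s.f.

I₀ ≈ 19.9 mW/cm²

I₁ = I₀ cos²(124° − 66°) = I₀ cos²(58°) = 0.2808 I₀.
I₂ = I₁ cos²(52° − 124°) = 0.2808 I₀ · cos²(72°) = 0.02682 I₀.
So 0.534 mW/cm² = 0.02682 I₀, giving I₀ = 0.534/0.02682 = 19.91 mW/cm².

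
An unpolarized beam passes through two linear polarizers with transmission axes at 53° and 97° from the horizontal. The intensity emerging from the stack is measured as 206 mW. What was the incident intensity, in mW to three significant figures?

I₀ ≈ 796 mW

Unpolarized light through the first polarizer → I₁ = ½ I₀, now polarized at 53°.
I₂ = I₁ cos²(97° − 53°) = 0.5 I₀ · cos²(44°) = 0.2587 I₀.
So 206 mW = 0.2587 I₀, giving I₀ = 206/0.2587 = 796.2 mW.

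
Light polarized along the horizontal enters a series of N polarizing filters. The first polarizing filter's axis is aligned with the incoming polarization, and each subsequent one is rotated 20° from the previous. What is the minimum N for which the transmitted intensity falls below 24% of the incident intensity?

N = 13

First polarizer is aligned with the polarization: full transmission.
Each further stage multiplies by cos²(20°) = 0.883.
After N polarizers: T = 0.883^(N−1). Require T < 0.24 ⇒ N−1 > ln(0.24)/ln(0.883) = 11.47, so N−1 ≥ 12 and N = 13.
Check: N=13 gives T = 0.2247 < 0.24; N=12 gives T = 0.2545.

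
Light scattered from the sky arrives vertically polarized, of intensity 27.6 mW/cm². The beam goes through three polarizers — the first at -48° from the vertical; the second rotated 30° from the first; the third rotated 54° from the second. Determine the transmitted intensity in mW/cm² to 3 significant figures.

I₁ = 27.6 mW/cm² · cos²(48°) = 12.36 mW/cm².
I₂ = I₁ · cos²(30°) = 12.36 · 0.75 = 9.268 mW/cm².
I₃ = I₂ · cos²(54°) = 9.268 · 0.3455 = 3.202 mW/cm².

I ≈ 3.20 mW/cm²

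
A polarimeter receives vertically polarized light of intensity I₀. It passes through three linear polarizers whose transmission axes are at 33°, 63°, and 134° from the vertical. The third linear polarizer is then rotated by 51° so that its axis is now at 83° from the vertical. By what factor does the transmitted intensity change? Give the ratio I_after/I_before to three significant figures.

Before rotation:
I₁ = I₀ cos²(33° − 0°) = I₀ cos²(33°) = 0.7034 I₀.
I₂ = I₁ cos²(63° − 33°) = 0.7034 I₀ · cos²(30°) = 0.5275 I₀.
I₃ = I₂ cos²(134° − 63°) = 0.5275 I₀ · cos²(71°) = 0.05591 I₀.
After rotation:
I₁ = I₀ cos²(33° − 0°) = I₀ cos²(33°) = 0.7034 I₀.
I₂ = I₁ cos²(63° − 33°) = 0.7034 I₀ · cos²(30°) = 0.5275 I₀.
I₃ = I₂ cos²(83° − 63°) = 0.5275 I₀ · cos²(20°) = 0.4658 I₀.
Ratio = 0.4658 / 0.05591 = 8.331.

I_new/I_old ≈ 8.33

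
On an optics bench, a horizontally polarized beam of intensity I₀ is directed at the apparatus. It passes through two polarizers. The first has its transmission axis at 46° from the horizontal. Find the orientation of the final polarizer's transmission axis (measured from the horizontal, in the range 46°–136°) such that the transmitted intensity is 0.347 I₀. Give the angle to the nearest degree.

θ ≈ 78°

By Malus's law, I₁ = I₀ cos²(46° − 0°) = I₀ cos²(46°) = 0.4826 I₀.
Need I₂/I₀ = 0.347, so cos²(θ − 46°) = 0.347 / 0.4826 = 0.7191.
θ − 46° = arccos(√0.7191) = 32.0°, giving θ ≈ 46 + 32.0 = 78.0°.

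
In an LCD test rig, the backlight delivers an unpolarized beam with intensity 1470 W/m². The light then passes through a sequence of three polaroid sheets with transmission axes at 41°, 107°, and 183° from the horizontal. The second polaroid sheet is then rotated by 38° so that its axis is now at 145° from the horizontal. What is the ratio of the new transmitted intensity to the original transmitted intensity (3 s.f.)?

Before rotation:
Unpolarized light through the first polarizer → I₁ = ½ I₀, now polarized at 41°.
I₂ = I₁ cos²(107° − 41°) = 0.5 I₀ · cos²(66°) = 0.08272 I₀.
I₃ = I₂ cos²(183° − 107°) = 0.08272 I₀ · cos²(76°) = 0.004841 I₀.
After rotation:
Unpolarized light through the first polarizer → I₁ = ½ I₀, now polarized at 41°.
Angle between axes 1 and 2: 76°. I₂ = 0.5 I₀ · cos²(76°) = 0.02926 I₀.
I₃ = I₂ cos²(183° − 145°) = 0.02926 I₀ · cos²(38°) = 0.01817 I₀.
Ratio = 0.01817 / 0.004841 = 3.754.

I_new/I_old ≈ 3.75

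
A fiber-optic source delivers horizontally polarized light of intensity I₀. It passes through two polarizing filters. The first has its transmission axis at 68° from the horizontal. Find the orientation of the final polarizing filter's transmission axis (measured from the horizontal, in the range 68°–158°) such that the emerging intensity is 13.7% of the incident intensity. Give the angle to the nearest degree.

By Malus's law, I₁ = I₀ cos²(68° − 0°) = I₀ cos²(68°) = 0.1403 I₀.
Need I₂/I₀ = 0.137, so cos²(θ − 68°) = 0.137 / 0.1403 = 0.9763.
θ − 68° = arccos(√0.9763) = 8.9°, giving θ ≈ 68 + 8.9 = 76.9°.

θ ≈ 77°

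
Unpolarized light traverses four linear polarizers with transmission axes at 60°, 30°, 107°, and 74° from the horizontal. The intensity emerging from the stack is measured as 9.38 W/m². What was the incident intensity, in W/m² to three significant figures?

Unpolarized light through the first polarizer → I₁ = ½ I₀, now polarized at 60°.
I₂ = I₁ cos²(30° − 60°) = 0.5 I₀ · cos²(30°) = 0.375 I₀.
I₃ = I₂ cos²(107° − 30°) = 0.375 I₀ · cos²(77°) = 0.01898 I₀.
I₄ = I₃ cos²(74° − 107°) = 0.01898 I₀ · cos²(33°) = 0.01335 I₀.
So 9.38 W/m² = 0.01335 I₀, giving I₀ = 9.38/0.01335 = 702.8 W/m².

I₀ ≈ 703 W/m²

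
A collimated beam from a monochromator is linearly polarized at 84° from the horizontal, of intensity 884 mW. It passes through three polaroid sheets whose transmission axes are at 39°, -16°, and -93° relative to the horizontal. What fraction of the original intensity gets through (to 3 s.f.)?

I/I₀ ≈ 0.00832

I₁ = 884 mW · cos²(45°) = 442 mW.
I₂ = I₁ · cos²(55°) = 442 · 0.329 = 145.4 mW.
I₃ = I₂ · cos²(77°) = 145.4 · 0.0506 = 7.358 mW.
Transmitted fraction = 0.008324.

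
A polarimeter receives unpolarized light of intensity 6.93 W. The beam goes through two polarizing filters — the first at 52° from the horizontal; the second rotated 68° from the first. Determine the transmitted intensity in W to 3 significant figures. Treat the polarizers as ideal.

Unpolarized light through the first polarizer → I₁ = 6.93 W/2 = 3.465 W, polarized at 52°.
I₂ = I₁ · cos²(68°) = 3.465 · 0.1403 = 0.4862 W.

I ≈ 0.486 W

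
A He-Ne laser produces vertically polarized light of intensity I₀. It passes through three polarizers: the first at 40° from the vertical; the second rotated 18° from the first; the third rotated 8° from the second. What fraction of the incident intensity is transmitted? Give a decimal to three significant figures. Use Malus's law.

≈ 0.521 I₀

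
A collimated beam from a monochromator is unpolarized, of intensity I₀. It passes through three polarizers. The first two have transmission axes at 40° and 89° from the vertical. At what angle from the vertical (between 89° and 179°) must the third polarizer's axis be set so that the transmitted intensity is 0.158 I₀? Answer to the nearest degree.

Unpolarized light through the first polarizer → I₁ = ½ I₀, now polarized at 40°.
I₂ = I₁ cos²(89° − 40°) = 0.5 I₀ · cos²(49°) = 0.2152 I₀.
Need I₃/I₀ = 0.158, so cos²(θ − 89°) = 0.158 / 0.2152 = 0.7342.
θ − 89° = arccos(√0.7342) = 31.0°, giving θ ≈ 89 + 31.0 = 120.0°.

θ ≈ 120°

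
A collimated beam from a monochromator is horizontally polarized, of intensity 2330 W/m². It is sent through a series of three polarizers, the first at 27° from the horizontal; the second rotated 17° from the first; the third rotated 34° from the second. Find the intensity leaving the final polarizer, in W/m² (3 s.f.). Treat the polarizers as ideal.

I₁ = 2330 W/m² · cos²(27°) = 1850 W/m².
I₂ = I₁ · cos²(17°) = 1850 · 0.9145 = 1692 W/m².
I₃ = I₂ · cos²(34°) = 1692 · 0.6873 = 1163 W/m².

I ≈ 1160 W/m²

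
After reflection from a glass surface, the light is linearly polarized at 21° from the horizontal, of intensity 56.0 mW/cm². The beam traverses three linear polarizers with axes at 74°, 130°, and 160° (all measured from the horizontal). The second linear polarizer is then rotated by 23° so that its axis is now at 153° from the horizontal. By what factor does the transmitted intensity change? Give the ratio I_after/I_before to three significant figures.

Before rotation:
By Malus's law, I₁ = I₀ cos²(74° − 21°) = I₀ cos²(53°) = 0.3622 I₀.
I₂ = I₁ cos²(130° − 74°) = 0.3622 I₀ · cos²(56°) = 0.1133 I₀.
I₃ = I₂ cos²(160° − 130°) = 0.1133 I₀ · cos²(30°) = 0.08494 I₀.
After rotation:
I₁ = I₀ cos²(74° − 21°) = I₀ cos²(53°) = 0.3622 I₀.
I₂ = I₁ cos²(153° − 74°) = 0.3622 I₀ · cos²(79°) = 0.01319 I₀.
I₃ = I₂ cos²(160° − 153°) = 0.01319 I₀ · cos²(7°) = 0.01299 I₀.
Ratio = 0.01299 / 0.08494 = 0.1529.

I_new/I_old ≈ 0.153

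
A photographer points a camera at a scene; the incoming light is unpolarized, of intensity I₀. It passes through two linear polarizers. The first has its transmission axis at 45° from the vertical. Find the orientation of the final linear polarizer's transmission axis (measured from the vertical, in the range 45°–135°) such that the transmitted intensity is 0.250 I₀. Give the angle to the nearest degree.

Unpolarized light through the first polarizer → I₁ = ½ I₀, now polarized at 45°.
Need I₂/I₀ = 0.25, so cos²(θ − 45°) = 0.25 / 0.5 = 0.5.
θ − 45° = arccos(√0.5) = 45.0°, giving θ ≈ 45 + 45.0 = 90.0°.

θ ≈ 90°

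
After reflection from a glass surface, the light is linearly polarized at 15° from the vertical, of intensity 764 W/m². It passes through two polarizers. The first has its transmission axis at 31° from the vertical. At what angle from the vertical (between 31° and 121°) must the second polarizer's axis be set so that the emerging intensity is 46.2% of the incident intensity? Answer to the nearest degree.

I₁ = I₀ cos²(31° − 15°) = I₀ cos²(16°) = 0.924 I₀.
Need I₂/I₀ = 0.462, so cos²(θ − 31°) = 0.462 / 0.924 = 0.5.
θ − 31° = arccos(√0.5) = 45.0°, giving θ ≈ 31 + 45.0 = 76.0°.

θ ≈ 76°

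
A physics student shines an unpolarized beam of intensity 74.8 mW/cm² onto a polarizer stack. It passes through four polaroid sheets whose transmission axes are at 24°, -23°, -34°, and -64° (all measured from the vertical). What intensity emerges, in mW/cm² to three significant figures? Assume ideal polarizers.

Unpolarized light through the first polarizer → I₁ = 74.8 mW/cm²/2 = 37.4 mW/cm², polarized at 24°.
I₂ = I₁ · cos²(47°) = 37.4 · 0.4651 = 17.4 mW/cm².
I₃ = I₂ · cos²(11°) = 17.4 · 0.9636 = 16.76 mW/cm².
I₄ = I₃ · cos²(30°) = 16.76 · 0.75 = 12.57 mW/cm².

I ≈ 12.6 mW/cm²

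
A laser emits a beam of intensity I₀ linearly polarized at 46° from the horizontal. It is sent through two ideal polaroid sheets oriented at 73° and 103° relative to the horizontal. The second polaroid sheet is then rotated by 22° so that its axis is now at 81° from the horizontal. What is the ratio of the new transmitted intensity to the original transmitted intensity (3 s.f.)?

Before rotation:
I₁ = I₀ cos²(73° − 46°) = I₀ cos²(27°) = 0.7939 I₀.
I₂ = I₁ cos²(103° − 73°) = 0.7939 I₀ · cos²(30°) = 0.5954 I₀.
After rotation:
I₁ = I₀ cos²(73° − 46°) = I₀ cos²(27°) = 0.7939 I₀.
I₂ = I₁ cos²(81° − 73°) = 0.7939 I₀ · cos²(8°) = 0.7785 I₀.
Ratio = 0.7785 / 0.5954 = 1.308.

I_new/I_old ≈ 1.31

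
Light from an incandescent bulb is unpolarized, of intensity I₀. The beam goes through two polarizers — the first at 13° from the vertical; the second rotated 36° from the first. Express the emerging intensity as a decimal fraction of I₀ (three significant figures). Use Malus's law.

≈ 0.327 I₀

Unpolarized light through the first polarizer → I₁ = ½ I₀, now polarized at 13°.
I₂ = I₁ cos²(36°) = 0.5 · 0.6545 I₀ = 0.3273 I₀.
Transmitted fraction = 0.3273.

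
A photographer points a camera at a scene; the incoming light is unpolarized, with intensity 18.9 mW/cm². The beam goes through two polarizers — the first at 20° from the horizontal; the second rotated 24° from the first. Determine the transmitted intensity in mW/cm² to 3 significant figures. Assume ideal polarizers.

I ≈ 7.89 mW/cm²

Unpolarized light through the first polarizer → I₁ = 18.9 mW/cm²/2 = 9.45 mW/cm², polarized at 20°.
I₂ = I₁ · cos²(24°) = 9.45 · 0.8346 = 7.887 mW/cm².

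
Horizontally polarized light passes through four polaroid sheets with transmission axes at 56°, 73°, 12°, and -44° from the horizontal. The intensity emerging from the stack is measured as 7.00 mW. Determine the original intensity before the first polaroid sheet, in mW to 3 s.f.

By Malus's law, I₁ = I₀ cos²(56° − 0°) = I₀ cos²(56°) = 0.3127 I₀.
I₂ = I₁ cos²(73° − 56°) = 0.3127 I₀ · cos²(17°) = 0.286 I₀.
I₃ = I₂ cos²(12° − 73°) = 0.286 I₀ · cos²(61°) = 0.06721 I₀.
I₄ = I₃ cos²(-44° − 12°) = 0.06721 I₀ · cos²(56°) = 0.02102 I₀.
So 7.00 mW = 0.02102 I₀, giving I₀ = 7.00/0.02102 = 333.1 mW.

I₀ ≈ 333 mW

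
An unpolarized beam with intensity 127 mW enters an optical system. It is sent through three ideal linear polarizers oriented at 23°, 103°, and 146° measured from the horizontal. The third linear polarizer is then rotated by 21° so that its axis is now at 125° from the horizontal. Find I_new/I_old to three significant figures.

I_new/I_old ≈ 1.61

Before rotation:
Unpolarized light through the first polarizer → I₁ = ½ I₀, now polarized at 23°.
I₂ = I₁ cos²(103° − 23°) = 0.5 I₀ · cos²(80°) = 0.01508 I₀.
I₃ = I₂ cos²(146° − 103°) = 0.01508 I₀ · cos²(43°) = 0.008064 I₀.
After rotation:
Unpolarized light through the first polarizer → I₁ = ½ I₀, now polarized at 23°.
I₂ = I₁ cos²(103° − 23°) = 0.5 I₀ · cos²(80°) = 0.01508 I₀.
I₃ = I₂ cos²(125° − 103°) = 0.01508 I₀ · cos²(22°) = 0.01296 I₀.
Ratio = 0.01296 / 0.008064 = 1.607.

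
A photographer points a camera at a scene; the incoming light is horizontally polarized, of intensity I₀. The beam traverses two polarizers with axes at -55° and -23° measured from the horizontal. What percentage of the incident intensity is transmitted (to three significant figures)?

By Malus's law, I₁ = I₀ cos²(-55° − 0°) = I₀ cos²(55°) = 0.329 I₀.
I₂ = I₁ cos²(-23° + 55°) = 0.329 I₀ · cos²(32°) = 0.2366 I₀.
That is 23.66% of the incident intensity.

≈ 23.7%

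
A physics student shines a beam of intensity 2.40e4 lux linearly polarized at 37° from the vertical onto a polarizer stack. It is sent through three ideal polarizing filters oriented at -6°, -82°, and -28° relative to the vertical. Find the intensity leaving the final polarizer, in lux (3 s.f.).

I ≈ 260 lux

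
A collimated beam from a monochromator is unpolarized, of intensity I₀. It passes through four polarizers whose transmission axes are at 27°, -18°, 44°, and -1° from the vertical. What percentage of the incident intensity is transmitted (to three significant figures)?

≈ 2.76%

Unpolarized light through the first polarizer → I₁ = ½ I₀, now polarized at 27°.
I₂ = I₁ cos²(-18° − 27°) = 0.5 I₀ · cos²(45°) = 0.25 I₀.
I₃ = I₂ cos²(44° + 18°) = 0.25 I₀ · cos²(62°) = 0.0551 I₀.
I₄ = I₃ cos²(-1° − 44°) = 0.0551 I₀ · cos²(45°) = 0.02755 I₀.
That is 2.755% of the incident intensity.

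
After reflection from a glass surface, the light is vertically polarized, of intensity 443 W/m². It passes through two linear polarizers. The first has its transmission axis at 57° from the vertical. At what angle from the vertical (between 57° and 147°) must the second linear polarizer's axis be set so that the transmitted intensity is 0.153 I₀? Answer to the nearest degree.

I₁ = I₀ cos²(57° − 0°) = I₀ cos²(57°) = 0.2966 I₀.
Need I₂/I₀ = 0.153, so cos²(θ − 57°) = 0.153 / 0.2966 = 0.5158.
θ − 57° = arccos(√0.5158) = 44.1°, giving θ ≈ 57 + 44.1 = 101.1°.

θ ≈ 101°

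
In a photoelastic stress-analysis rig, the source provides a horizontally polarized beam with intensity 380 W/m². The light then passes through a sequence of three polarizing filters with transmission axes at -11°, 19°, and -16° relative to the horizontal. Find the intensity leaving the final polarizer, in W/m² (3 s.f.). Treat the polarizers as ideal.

By Malus's law, I₁ = 380 W/m² · cos²(11°) = 366.2 W/m².
I₂ = I₁ · cos²(30°) = 366.2 · 0.75 = 274.6 W/m².
I₃ = I₂ · cos²(35°) = 274.6 · 0.671 = 184.3 W/m².

I ≈ 184 W/m²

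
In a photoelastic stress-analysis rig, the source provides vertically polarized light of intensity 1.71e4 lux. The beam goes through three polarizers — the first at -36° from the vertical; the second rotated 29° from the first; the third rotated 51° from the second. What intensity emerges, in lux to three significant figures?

I ≈ 3390 lux

I₁ = 1.71e4 lux · cos²(36°) = 1.119e+04 lux.
I₂ = I₁ · cos²(29°) = 1.119e+04 · 0.765 = 8562 lux.
I₃ = I₂ · cos²(51°) = 8562 · 0.396 = 3391 lux.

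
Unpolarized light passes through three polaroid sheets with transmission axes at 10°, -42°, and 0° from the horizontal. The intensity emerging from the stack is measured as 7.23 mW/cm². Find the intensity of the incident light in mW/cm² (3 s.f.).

I₀ ≈ 69.1 mW/cm²

Unpolarized light through the first polarizer → I₁ = ½ I₀, now polarized at 10°.
I₂ = I₁ cos²(-42° − 10°) = 0.5 I₀ · cos²(52°) = 0.1895 I₀.
I₃ = I₂ cos²(0° + 42°) = 0.1895 I₀ · cos²(42°) = 0.1047 I₀.
So 7.23 mW/cm² = 0.1047 I₀, giving I₀ = 7.23/0.1047 = 69.08 mW/cm².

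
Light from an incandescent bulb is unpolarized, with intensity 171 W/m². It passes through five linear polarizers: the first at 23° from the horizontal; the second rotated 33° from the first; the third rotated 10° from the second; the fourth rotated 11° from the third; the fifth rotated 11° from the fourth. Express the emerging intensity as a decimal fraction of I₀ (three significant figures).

Unpolarized light through the first polarizer → I₁ = 171 W/m²/2 = 85.5 W/m², polarized at 23°.
I₂ = I₁ · cos²(33°) = 85.5 · 0.7034 = 60.14 W/m².
I₃ = I₂ · cos²(10°) = 60.14 · 0.9698 = 58.32 W/m².
I₄ = I₃ · cos²(11°) = 58.32 · 0.9636 = 56.2 W/m².
I₅ = I₄ · cos²(11°) = 56.2 · 0.9636 = 54.15 W/m².
Transmitted fraction = 0.3167.

I/I₀ ≈ 0.317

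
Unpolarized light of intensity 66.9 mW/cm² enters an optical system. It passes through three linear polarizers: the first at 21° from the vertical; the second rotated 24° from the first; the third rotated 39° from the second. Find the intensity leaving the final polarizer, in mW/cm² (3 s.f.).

I ≈ 16.9 mW/cm²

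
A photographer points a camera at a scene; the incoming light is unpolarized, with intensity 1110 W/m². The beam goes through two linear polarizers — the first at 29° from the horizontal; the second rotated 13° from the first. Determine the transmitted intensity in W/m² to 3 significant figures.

Unpolarized light through the first polarizer → I₁ = 1110 W/m²/2 = 555 W/m², polarized at 29°.
I₂ = I₁ · cos²(13°) = 555 · 0.9494 = 526.9 W/m².

I ≈ 527 W/m²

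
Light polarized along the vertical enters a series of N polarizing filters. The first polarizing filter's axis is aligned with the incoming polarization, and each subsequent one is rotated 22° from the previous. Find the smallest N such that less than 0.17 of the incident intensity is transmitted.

N = 13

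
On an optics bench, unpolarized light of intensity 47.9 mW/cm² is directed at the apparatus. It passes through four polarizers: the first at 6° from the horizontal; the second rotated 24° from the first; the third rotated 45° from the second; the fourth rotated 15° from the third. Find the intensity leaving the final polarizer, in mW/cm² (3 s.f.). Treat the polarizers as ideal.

I ≈ 9.32 mW/cm²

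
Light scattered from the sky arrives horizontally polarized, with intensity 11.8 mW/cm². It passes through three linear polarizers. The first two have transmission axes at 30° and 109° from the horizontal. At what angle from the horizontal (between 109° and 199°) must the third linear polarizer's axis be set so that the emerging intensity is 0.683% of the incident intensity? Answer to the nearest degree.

By Malus's law, I₁ = I₀ cos²(30° − 0°) = I₀ cos²(30°) = 0.75 I₀.
I₂ = I₁ cos²(109° − 30°) = 0.75 I₀ · cos²(79°) = 0.02731 I₀.
Need I₃/I₀ = 0.00683, so cos²(θ − 109°) = 0.00683 / 0.02731 = 0.2501.
θ − 109° = arccos(√0.2501) = 60.0°, giving θ ≈ 109 + 60.0 = 169.0°.

θ ≈ 169°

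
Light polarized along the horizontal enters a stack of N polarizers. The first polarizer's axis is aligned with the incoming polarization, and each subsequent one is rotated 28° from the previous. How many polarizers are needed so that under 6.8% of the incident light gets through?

N = 12

First polarizer is aligned with the polarization: full transmission.
Each further stage multiplies by cos²(28°) = 0.7796.
After N polarizers: T = 0.7796^(N−1). Require T < 0.068 ⇒ N−1 > ln(0.068)/ln(0.7796) = 10.80, so N−1 ≥ 11 and N = 12.
Check: N=12 gives T = 0.06465 < 0.068; N=11 gives T = 0.08293.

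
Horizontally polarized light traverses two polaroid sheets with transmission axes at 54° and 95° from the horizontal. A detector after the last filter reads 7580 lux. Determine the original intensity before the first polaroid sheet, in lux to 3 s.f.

I₁ = I₀ cos²(54° − 0°) = I₀ cos²(54°) = 0.3455 I₀.
I₂ = I₁ cos²(95° − 54°) = 0.3455 I₀ · cos²(41°) = 0.1968 I₀.
So 7580 lux = 0.1968 I₀, giving I₀ = 7580/0.1968 = 3.852e+04 lux.

I₀ ≈ 3.85e4 lux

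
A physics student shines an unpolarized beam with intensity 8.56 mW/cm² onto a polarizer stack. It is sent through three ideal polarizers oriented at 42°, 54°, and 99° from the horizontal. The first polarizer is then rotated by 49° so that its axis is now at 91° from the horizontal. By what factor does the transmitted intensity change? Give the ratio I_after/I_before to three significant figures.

I_new/I_old ≈ 0.667

Before rotation:
Unpolarized light through the first polarizer → I₁ = ½ I₀, now polarized at 42°.
I₂ = I₁ cos²(54° − 42°) = 0.5 I₀ · cos²(12°) = 0.4784 I₀.
I₃ = I₂ cos²(99° − 54°) = 0.4784 I₀ · cos²(45°) = 0.2392 I₀.
After rotation:
Unpolarized light through the first polarizer → I₁ = ½ I₀, now polarized at 91°.
I₂ = I₁ cos²(54° − 91°) = 0.5 I₀ · cos²(37°) = 0.3189 I₀.
I₃ = I₂ cos²(99° − 54°) = 0.3189 I₀ · cos²(45°) = 0.1595 I₀.
Ratio = 0.1595 / 0.2392 = 0.6666.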